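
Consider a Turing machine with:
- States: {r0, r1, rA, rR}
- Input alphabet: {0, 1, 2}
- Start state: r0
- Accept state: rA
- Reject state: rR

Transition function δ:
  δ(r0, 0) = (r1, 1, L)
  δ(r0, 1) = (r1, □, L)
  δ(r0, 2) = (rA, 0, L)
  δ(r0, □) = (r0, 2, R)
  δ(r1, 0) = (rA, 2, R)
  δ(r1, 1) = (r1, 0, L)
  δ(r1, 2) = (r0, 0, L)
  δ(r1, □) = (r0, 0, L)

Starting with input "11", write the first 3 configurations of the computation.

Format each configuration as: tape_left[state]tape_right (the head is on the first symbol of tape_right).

Transitions applied:
Step 1: δ(r0, 1) = (r1, □, L)
Step 2: δ(r1, □) = (r0, 0, L)

The first 3 configurations are:
[r0]11 ⊢ [r1]□□1 ⊢ [r0]□0□1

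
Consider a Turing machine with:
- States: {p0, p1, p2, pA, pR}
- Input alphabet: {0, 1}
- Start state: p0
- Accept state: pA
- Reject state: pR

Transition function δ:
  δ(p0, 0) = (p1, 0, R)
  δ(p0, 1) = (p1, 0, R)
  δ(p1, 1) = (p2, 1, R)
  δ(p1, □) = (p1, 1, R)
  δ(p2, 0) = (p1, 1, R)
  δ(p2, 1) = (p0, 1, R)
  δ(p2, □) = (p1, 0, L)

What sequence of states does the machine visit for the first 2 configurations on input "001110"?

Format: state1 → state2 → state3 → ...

Execution trace:
Initial: [p0]001110
Step 1: δ(p0, 0) = (p1, 0, R) → 0[p1]01110

No transition is defined for δ(p1, 0). By convention the machine halts and rejects.

State sequence: p0 → p1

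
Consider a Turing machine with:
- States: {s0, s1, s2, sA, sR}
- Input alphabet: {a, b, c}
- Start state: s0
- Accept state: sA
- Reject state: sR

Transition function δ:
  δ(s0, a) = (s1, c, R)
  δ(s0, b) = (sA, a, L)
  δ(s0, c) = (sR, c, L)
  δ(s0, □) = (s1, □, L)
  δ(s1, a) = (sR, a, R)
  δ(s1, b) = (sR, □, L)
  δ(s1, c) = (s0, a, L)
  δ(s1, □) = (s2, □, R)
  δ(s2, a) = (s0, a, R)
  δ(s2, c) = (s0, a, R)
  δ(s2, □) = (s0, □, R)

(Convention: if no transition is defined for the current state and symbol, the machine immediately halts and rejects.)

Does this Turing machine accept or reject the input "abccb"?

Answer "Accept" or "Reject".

Execution trace:
Initial: [s0]abccb
Step 1: δ(s0, a) = (s1, c, R) → c[s1]bccb
Step 2: δ(s1, b) = (sR, □, L) → [sR]c□ccb

The machine reaches the reject state sR and halts.

Answer: Reject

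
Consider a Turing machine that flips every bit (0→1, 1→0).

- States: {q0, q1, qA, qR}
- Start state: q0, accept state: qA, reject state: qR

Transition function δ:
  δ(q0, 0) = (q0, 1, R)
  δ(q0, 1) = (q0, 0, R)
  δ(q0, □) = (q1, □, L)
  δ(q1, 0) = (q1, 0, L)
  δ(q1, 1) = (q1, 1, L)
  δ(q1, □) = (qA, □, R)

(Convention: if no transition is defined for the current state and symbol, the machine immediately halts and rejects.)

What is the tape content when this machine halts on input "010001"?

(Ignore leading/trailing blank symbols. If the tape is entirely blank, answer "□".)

Execution trace:
Initial: [q0]010001
Step 1: δ(q0, 0) = (q0, 1, R) → 1[q0]10001
Step 2: δ(q0, 1) = (q0, 0, R) → 10[q0]0001
Step 3: δ(q0, 0) = (q0, 1, R) → 101[q0]001
Step 4: δ(q0, 0) = (q0, 1, R) → 1011[q0]01
Step 5: δ(q0, 0) = (q0, 1, R) → 10111[q0]1
Step 6: δ(q0, 1) = (q0, 0, R) → 101110[q0]□
Step 7: δ(q0, □) = (q1, □, L) → 10111[q1]0□
Step 8: δ(q1, 0) = (q1, 0, L) → 1011[q1]10□
Step 9: δ(q1, 1) = (q1, 1, L) → 101[q1]110□
Step 10: δ(q1, 1) = (q1, 1, L) → 10[q1]1110□
Step 11: δ(q1, 1) = (q1, 1, L) → 1[q1]01110□
Step 12: δ(q1, 0) = (q1, 0, L) → [q1]101110□
Step 13: δ(q1, 1) = (q1, 1, L) → [q1]□101110□
Step 14: δ(q1, □) = (qA, □, R) → □[qA]101110□

The machine reaches the accept state qA and halts.

Final tape (ignoring leading/trailing blanks): 101110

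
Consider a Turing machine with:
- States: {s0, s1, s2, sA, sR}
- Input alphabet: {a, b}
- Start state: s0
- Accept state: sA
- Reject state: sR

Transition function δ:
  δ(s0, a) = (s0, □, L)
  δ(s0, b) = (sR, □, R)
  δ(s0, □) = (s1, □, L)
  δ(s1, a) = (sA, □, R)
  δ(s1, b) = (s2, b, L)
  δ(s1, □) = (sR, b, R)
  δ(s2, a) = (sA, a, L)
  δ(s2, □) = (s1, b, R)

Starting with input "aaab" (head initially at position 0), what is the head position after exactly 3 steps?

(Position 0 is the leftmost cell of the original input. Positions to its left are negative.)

Execution trace (head position shown):
Step 0: [s0]aaab  (head at position 0)
Step 1: move left → [s0]□□aab  (head at position -1)
Step 2: move left → [s1]□□□aab  (head at position -2)
Step 3: move right → b[sR]□□aab  (head at position -1)

After 3 steps, the head is at position -1.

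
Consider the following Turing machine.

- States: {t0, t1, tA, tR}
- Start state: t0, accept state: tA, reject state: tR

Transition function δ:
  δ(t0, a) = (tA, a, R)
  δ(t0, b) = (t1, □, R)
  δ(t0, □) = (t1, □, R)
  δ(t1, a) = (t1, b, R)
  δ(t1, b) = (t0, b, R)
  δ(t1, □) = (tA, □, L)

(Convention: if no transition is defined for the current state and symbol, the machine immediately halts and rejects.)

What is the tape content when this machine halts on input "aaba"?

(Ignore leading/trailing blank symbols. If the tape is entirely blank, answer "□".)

Execution trace:
Initial: [t0]aaba
Step 1: δ(t0, a) = (tA, a, R) → a[tA]aba

The machine reaches the accept state tA and halts.

Final tape (ignoring leading/trailing blanks): aaba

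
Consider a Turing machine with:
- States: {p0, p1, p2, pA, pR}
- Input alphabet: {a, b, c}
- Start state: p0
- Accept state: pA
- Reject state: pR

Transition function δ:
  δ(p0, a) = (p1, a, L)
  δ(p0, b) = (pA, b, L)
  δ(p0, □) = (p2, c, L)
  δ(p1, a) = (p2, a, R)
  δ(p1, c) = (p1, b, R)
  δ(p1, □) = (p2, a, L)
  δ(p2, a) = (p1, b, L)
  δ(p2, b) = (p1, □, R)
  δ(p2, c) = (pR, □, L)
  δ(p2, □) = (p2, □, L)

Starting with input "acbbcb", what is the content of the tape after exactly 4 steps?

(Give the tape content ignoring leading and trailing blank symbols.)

Execution trace:
Initial: [p0]acbbcb
Step 1: δ(p0, a) = (p1, a, L) → [p1]□acbbcb
Step 2: δ(p1, □) = (p2, a, L) → [p2]□aacbbcb
Step 3: δ(p2, □) = (p2, □, L) → [p2]□□aacbbcb
Step 4: δ(p2, □) = (p2, □, L) → [p2]□□□aacbbcb

After 4 steps, the tape (ignoring leading/trailing blanks) is: aacbbcb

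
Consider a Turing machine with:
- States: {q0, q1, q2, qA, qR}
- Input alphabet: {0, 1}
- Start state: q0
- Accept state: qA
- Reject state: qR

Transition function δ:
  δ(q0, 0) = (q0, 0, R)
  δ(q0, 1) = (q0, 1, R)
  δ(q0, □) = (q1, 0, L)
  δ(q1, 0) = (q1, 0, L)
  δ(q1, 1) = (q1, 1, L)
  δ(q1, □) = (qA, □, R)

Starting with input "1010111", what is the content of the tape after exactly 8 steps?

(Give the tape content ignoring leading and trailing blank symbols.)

Execution trace:
Initial: [q0]1010111
Step 1: δ(q0, 1) = (q0, 1, R) → 1[q0]010111
Step 2: δ(q0, 0) = (q0, 0, R) → 10[q0]10111
Step 3: δ(q0, 1) = (q0, 1, R) → 101[q0]0111
Step 4: δ(q0, 0) = (q0, 0, R) → 1010[q0]111
Step 5: δ(q0, 1) = (q0, 1, R) → 10101[q0]11
Step 6: δ(q0, 1) = (q0, 1, R) → 101011[q0]1
Step 7: δ(q0, 1) = (q0, 1, R) → 1010111[q0]□
Step 8: δ(q0, □) = (q1, 0, L) → 101011[q1]10

After 8 steps, the tape (ignoring leading/trailing blanks) is: 10101110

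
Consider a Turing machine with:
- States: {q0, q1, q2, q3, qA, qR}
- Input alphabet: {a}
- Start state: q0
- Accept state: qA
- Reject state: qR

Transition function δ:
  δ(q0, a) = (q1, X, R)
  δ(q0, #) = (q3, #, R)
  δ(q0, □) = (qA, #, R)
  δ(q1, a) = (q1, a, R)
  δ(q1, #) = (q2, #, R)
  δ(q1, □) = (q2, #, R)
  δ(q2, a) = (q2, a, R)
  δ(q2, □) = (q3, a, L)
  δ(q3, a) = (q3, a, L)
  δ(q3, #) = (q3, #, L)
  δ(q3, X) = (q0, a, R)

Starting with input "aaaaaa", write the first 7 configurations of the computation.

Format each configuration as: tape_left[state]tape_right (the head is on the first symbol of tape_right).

Transitions applied:
Step 1: δ(q0, a) = (q1, X, R)
Step 2: δ(q1, a) = (q1, a, R)
Step 3: δ(q1, a) = (q1, a, R)
Step 4: δ(q1, a) = (q1, a, R)
Step 5: δ(q1, a) = (q1, a, R)
Step 6: δ(q1, a) = (q1, a, R)

The first 7 configurations are:
[q0]aaaaaa ⊢ X[q1]aaaaa ⊢ Xa[q1]aaaa ⊢ Xaa[q1]aaa ⊢ Xaaa[q1]aa ⊢ Xaaaa[q1]a ⊢ Xaaaaa[q1]□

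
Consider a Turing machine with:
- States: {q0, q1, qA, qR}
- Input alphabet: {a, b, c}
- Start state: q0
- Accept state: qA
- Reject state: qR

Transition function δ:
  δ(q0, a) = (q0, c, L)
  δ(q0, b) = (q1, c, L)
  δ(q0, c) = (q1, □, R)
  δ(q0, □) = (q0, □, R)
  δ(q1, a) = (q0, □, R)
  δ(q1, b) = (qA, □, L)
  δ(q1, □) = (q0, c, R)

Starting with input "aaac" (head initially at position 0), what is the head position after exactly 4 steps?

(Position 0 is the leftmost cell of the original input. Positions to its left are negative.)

Execution trace (head position shown):
Step 0: [q0]aaac  (head at position 0)
Step 1: move left → [q0]□caac  (head at position -1)
Step 2: move right → □[q0]caac  (head at position 0)
Step 3: move right → □□[q1]aac  (head at position 1)
Step 4: move right → □□□[q0]ac  (head at position 2)

After 4 steps, the head is at position 2.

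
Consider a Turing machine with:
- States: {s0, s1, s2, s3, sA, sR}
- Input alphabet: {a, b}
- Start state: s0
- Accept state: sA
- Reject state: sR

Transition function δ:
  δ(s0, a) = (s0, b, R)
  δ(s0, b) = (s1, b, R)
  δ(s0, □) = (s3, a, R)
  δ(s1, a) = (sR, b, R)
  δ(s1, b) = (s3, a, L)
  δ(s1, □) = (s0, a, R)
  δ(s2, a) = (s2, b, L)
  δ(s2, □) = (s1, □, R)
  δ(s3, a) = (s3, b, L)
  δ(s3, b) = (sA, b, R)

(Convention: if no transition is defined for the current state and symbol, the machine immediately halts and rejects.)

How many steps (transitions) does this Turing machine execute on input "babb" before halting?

Execution trace:
Initial: [s0]babb
Step 1: δ(s0, b) = (s1, b, R) → b[s1]abb
Step 2: δ(s1, a) = (sR, b, R) → bb[sR]bb

The machine reaches the reject state sR and halts.

The machine executed 2 steps before halting.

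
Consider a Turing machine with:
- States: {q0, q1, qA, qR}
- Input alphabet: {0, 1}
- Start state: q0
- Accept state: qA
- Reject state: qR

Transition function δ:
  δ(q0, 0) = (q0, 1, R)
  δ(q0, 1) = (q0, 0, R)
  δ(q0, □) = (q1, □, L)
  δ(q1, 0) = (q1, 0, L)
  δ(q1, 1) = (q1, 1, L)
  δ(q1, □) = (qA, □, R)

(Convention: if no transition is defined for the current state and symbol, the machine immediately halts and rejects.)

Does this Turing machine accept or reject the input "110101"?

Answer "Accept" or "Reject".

Execution trace:
Initial: [q0]110101
Step 1: δ(q0, 1) = (q0, 0, R) → 0[q0]10101
Step 2: δ(q0, 1) = (q0, 0, R) → 00[q0]0101
Step 3: δ(q0, 0) = (q0, 1, R) → 001[q0]101
Step 4: δ(q0, 1) = (q0, 0, R) → 0010[q0]01
Step 5: δ(q0, 0) = (q0, 1, R) → 00101[q0]1
Step 6: δ(q0, 1) = (q0, 0, R) → 001010[q0]□
Step 7: δ(q0, □) = (q1, □, L) → 00101[q1]0□
Step 8: δ(q1, 0) = (q1, 0, L) → 0010[q1]10□
Step 9: δ(q1, 1) = (q1, 1, L) → 001[q1]010□
Step 10: δ(q1, 0) = (q1, 0, L) → 00[q1]1010□
Step 11: δ(q1, 1) = (q1, 1, L) → 0[q1]01010□
Step 12: δ(q1, 0) = (q1, 0, L) → [q1]001010□
Step 13: δ(q1, 0) = (q1, 0, L) → [q1]□001010□
Step 14: δ(q1, □) = (qA, □, R) → □[qA]001010□

The machine reaches the accept state qA and halts.

Answer: Accept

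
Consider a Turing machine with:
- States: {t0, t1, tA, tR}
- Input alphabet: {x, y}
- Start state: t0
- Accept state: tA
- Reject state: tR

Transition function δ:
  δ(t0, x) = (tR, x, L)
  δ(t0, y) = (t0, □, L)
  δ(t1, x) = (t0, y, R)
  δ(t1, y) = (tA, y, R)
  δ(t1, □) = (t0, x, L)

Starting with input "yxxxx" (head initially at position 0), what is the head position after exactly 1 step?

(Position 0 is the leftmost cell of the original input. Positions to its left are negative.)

Execution trace (head position shown):
Step 0: [t0]yxxxx  (head at position 0)
Step 1: move left → [t0]□□xxxx  (head at position -1)

After 1 step, the head is at position -1.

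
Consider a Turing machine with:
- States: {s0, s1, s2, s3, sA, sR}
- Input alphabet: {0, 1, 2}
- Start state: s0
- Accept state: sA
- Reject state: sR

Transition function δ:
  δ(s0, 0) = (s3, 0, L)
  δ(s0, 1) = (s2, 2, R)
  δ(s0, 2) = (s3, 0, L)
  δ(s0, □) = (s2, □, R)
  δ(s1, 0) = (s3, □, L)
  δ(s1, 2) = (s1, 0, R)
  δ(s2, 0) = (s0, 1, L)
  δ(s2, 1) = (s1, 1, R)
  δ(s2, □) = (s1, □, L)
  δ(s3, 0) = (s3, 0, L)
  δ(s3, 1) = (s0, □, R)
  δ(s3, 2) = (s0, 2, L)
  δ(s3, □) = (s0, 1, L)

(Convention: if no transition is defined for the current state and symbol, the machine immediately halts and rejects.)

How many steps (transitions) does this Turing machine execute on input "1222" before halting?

Execution trace:
Initial: [s0]1222
Step 1: δ(s0, 1) = (s2, 2, R) → 2[s2]222

No transition is defined for δ(s2, 2). By convention the machine halts and rejects.

The machine executed 1 step before halting.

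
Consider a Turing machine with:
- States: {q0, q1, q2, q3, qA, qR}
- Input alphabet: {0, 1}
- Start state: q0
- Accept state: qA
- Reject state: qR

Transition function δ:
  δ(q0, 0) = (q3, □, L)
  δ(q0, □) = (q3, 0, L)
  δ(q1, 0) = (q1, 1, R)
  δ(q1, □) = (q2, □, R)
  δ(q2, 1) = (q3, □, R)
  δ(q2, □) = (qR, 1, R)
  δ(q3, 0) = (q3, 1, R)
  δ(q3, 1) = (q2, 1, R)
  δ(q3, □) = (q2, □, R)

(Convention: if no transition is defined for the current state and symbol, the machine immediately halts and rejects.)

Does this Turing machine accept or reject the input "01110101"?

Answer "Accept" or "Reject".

Execution trace:
Initial: [q0]01110101
Step 1: δ(q0, 0) = (q3, □, L) → [q3]□□1110101
Step 2: δ(q3, □) = (q2, □, R) → □[q2]□1110101
Step 3: δ(q2, □) = (qR, 1, R) → □1[qR]1110101

The machine reaches the reject state qR and halts.

Answer: Reject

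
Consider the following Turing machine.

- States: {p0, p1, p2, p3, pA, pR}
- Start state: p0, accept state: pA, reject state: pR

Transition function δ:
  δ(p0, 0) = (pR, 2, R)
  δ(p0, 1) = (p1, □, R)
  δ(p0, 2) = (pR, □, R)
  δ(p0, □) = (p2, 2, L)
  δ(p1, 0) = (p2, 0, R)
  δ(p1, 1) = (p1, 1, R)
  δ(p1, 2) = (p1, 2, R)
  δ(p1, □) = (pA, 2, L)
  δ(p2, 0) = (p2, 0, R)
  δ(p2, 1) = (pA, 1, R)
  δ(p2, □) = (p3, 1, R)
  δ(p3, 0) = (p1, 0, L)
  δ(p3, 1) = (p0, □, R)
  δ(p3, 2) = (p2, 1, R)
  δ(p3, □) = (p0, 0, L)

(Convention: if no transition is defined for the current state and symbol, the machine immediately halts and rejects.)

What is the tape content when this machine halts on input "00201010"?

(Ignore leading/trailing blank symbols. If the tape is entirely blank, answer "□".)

Execution trace:
Initial: [p0]00201010
Step 1: δ(p0, 0) = (pR, 2, R) → 2[pR]0201010

The machine reaches the reject state pR and halts.

Final tape (ignoring leading/trailing blanks): 20201010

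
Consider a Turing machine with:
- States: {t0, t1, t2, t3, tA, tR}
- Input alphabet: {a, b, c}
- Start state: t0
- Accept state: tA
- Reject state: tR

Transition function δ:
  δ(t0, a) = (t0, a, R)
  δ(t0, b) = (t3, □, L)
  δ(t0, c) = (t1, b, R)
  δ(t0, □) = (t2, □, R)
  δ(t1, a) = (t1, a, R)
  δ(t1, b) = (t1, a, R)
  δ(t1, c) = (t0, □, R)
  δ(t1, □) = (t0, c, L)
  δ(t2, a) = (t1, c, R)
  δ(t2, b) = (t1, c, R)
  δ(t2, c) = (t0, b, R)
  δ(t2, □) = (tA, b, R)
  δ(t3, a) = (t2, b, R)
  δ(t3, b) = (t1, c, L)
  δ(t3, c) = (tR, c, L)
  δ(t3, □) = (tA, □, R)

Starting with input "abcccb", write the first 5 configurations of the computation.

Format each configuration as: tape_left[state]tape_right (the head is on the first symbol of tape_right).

Transitions applied:
Step 1: δ(t0, a) = (t0, a, R)
Step 2: δ(t0, b) = (t3, □, L)
Step 3: δ(t3, a) = (t2, b, R)
Step 4: δ(t2, □) = (tA, b, R)

The first 5 configurations are:
[t0]abcccb ⊢ a[t0]bcccb ⊢ [t3]a□cccb ⊢ b[t2]□cccb ⊢ bb[tA]cccb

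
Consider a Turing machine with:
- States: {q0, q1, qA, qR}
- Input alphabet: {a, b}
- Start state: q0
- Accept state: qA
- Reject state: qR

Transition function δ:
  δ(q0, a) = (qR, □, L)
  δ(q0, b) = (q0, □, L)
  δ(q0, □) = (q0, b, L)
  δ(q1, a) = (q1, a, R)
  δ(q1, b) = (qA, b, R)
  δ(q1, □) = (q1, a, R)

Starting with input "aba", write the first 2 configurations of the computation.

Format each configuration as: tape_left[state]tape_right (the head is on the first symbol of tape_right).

Transitions applied:
Step 1: δ(q0, a) = (qR, □, L)

The first 2 configurations are:
[q0]aba ⊢ [qR]□□ba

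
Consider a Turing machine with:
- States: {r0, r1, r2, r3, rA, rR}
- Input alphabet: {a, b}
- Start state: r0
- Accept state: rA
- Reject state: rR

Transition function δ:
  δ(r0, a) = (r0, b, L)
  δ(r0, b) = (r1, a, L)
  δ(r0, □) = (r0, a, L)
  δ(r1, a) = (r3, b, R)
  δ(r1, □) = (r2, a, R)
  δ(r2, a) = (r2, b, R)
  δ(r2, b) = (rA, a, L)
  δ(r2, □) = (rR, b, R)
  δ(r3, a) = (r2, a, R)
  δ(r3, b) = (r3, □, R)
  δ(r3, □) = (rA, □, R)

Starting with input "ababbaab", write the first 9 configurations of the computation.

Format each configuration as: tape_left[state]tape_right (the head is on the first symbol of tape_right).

Transitions applied:
Step 1: δ(r0, a) = (r0, b, L)
Step 2: δ(r0, □) = (r0, a, L)
Step 3: δ(r0, □) = (r0, a, L)
Step 4: δ(r0, □) = (r0, a, L)
Step 5: δ(r0, □) = (r0, a, L)
Step 6: δ(r0, □) = (r0, a, L)
Step 7: δ(r0, □) = (r0, a, L)
Step 8: δ(r0, □) = (r0, a, L)

The first 9 configurations are:
[r0]ababbaab ⊢ [r0]□bbabbaab ⊢ [r0]□abbabbaab ⊢ [r0]□aabbabbaab ⊢ [r0]□aaabbabbaab ⊢ [r0]□aaaabbabbaab ⊢ [r0]□aaaaabbabbaab ⊢ [r0]□aaaaaabbabbaab ⊢ [r0]□aaaaaaabbabbaab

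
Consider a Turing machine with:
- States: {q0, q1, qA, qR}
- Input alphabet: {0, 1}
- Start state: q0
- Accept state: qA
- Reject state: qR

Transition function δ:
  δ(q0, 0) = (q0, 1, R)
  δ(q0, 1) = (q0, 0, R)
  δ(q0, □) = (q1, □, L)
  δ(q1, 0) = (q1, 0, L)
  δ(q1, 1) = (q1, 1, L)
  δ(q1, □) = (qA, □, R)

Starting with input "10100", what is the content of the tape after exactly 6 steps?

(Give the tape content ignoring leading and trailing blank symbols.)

Execution trace:
Initial: [q0]10100
Step 1: δ(q0, 1) = (q0, 0, R) → 0[q0]0100
Step 2: δ(q0, 0) = (q0, 1, R) → 01[q0]100
Step 3: δ(q0, 1) = (q0, 0, R) → 010[q0]00
Step 4: δ(q0, 0) = (q0, 1, R) → 0101[q0]0
Step 5: δ(q0, 0) = (q0, 1, R) → 01011[q0]□
Step 6: δ(q0, □) = (q1, □, L) → 0101[q1]1□

After 6 steps, the tape (ignoring leading/trailing blanks) is: 01011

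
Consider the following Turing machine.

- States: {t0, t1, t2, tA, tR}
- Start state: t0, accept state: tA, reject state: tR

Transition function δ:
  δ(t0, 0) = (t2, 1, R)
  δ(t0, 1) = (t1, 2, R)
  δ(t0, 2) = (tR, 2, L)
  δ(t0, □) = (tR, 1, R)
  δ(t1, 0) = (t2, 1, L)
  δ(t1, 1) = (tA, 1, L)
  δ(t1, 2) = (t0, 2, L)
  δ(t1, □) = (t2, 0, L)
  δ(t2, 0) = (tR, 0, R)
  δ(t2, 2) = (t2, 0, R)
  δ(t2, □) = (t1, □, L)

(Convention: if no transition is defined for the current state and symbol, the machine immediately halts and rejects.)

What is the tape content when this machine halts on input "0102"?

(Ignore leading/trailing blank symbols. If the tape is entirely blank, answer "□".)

Execution trace:
Initial: [t0]0102
Step 1: δ(t0, 0) = (t2, 1, R) → 1[t2]102

No transition is defined for δ(t2, 1). By convention the machine halts and rejects.

Final tape (ignoring leading/trailing blanks): 1102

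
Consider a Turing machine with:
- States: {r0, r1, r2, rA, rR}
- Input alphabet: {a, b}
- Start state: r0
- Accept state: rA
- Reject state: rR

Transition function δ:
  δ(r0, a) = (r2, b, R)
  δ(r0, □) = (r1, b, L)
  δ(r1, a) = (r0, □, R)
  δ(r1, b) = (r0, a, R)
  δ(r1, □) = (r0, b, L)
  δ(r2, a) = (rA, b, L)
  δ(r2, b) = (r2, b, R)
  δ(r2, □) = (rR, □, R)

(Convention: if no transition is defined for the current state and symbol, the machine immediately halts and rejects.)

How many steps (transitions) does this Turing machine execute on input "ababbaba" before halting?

Execution trace:
Initial: [r0]ababbaba
Step 1: δ(r0, a) = (r2, b, R) → b[r2]babbaba
Step 2: δ(r2, b) = (r2, b, R) → bb[r2]abbaba
Step 3: δ(r2, a) = (rA, b, L) → b[rA]bbbbaba

The machine reaches the accept state rA and halts.

The machine executed 3 steps before halting.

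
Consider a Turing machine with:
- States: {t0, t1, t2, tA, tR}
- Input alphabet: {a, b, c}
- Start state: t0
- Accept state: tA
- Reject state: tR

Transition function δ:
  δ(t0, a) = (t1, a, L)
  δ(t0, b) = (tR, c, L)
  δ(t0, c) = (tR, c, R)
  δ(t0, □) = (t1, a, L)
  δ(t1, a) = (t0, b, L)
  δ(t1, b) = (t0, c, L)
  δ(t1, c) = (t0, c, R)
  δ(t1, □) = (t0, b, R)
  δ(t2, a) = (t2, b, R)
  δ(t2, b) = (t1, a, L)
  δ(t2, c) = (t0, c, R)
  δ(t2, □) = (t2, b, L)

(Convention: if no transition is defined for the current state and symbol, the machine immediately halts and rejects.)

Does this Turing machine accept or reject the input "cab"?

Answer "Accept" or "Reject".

Execution trace:
Initial: [t0]cab
Step 1: δ(t0, c) = (tR, c, R) → c[tR]ab

The machine reaches the reject state tR and halts.

Answer: Reject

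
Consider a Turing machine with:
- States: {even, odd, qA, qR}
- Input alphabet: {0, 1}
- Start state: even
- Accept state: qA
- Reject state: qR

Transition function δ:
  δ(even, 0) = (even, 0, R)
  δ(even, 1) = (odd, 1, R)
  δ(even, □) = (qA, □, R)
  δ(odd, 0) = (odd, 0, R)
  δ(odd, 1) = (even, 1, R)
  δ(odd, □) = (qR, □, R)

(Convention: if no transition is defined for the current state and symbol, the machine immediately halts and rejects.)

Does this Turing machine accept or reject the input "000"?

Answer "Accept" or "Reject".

Execution trace:
Initial: [even]000
Step 1: δ(even, 0) = (even, 0, R) → 0[even]00
Step 2: δ(even, 0) = (even, 0, R) → 00[even]0
Step 3: δ(even, 0) = (even, 0, R) → 000[even]□
Step 4: δ(even, □) = (qA, □, R) → 000□[qA]□

The machine reaches the accept state qA and halts.

Answer: Accept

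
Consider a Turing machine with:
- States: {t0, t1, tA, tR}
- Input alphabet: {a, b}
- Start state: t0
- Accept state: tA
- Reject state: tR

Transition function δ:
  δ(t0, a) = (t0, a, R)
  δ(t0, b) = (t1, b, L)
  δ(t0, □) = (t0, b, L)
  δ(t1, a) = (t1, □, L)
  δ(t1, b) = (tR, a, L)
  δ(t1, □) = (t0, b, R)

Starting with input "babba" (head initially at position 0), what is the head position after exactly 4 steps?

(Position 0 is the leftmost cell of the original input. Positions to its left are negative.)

Execution trace (head position shown):
Step 0: [t0]babba  (head at position 0)
Step 1: move left → [t1]□babba  (head at position -1)
Step 2: move right → b[t0]babba  (head at position 0)
Step 3: move left → [t1]bbabba  (head at position -1)
Step 4: move left → [tR]□ababba  (head at position -2)

After 4 steps, the head is at position -2.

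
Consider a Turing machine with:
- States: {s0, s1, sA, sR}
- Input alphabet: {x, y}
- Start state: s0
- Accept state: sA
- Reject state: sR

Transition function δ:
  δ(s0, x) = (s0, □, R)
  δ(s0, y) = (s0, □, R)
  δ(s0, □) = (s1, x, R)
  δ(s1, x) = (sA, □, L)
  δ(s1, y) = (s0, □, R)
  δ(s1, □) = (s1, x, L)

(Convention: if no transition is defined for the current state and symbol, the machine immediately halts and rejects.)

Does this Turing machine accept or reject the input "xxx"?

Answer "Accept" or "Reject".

Execution trace:
Initial: [s0]xxx
Step 1: δ(s0, x) = (s0, □, R) → □[s0]xx
Step 2: δ(s0, x) = (s0, □, R) → □□[s0]x
Step 3: δ(s0, x) = (s0, □, R) → □□□[s0]□
Step 4: δ(s0, □) = (s1, x, R) → □□□x[s1]□
Step 5: δ(s1, □) = (s1, x, L) → □□□[s1]xx
Step 6: δ(s1, x) = (sA, □, L) → □□[sA]□□x

The machine reaches the accept state sA and halts.

Answer: Accept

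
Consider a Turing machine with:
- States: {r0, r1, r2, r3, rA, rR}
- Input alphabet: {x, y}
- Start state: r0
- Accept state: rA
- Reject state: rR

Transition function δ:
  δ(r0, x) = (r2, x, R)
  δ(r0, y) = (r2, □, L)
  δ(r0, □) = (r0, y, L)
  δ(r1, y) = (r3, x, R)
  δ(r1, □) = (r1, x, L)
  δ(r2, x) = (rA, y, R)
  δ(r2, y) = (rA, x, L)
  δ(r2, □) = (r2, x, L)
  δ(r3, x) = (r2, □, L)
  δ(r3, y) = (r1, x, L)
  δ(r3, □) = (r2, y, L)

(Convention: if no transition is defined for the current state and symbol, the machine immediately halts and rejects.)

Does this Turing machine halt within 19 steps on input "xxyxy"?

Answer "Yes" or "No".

Execution trace:
Initial: [r0]xxyxy
Step 1: δ(r0, x) = (r2, x, R) → x[r2]xyxy
Step 2: δ(r2, x) = (rA, y, R) → xy[rA]yxy

The machine reaches the accept state rA and halts.
The machine halted after 2 steps (within the 19-step bound).

Answer: Yes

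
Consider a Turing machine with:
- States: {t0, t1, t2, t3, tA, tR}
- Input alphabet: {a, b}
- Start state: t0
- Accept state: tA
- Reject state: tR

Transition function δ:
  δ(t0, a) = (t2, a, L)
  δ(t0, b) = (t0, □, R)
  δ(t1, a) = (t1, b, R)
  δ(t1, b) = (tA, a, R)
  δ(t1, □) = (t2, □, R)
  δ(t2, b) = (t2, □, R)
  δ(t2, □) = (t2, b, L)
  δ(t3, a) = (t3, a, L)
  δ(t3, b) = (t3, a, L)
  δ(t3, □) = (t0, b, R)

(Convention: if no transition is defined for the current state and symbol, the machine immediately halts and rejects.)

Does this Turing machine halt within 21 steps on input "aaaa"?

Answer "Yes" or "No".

Execution trace:
Initial: [t0]aaaa
Step 1: δ(t0, a) = (t2, a, L) → [t2]□aaaa
Step 2: δ(t2, □) = (t2, b, L) → [t2]□baaaa
Step 3: δ(t2, □) = (t2, b, L) → [t2]□bbaaaa
Step 4: δ(t2, □) = (t2, b, L) → [t2]□bbbaaaa
Step 5: δ(t2, □) = (t2, b, L) → [t2]□bbbbaaaa
Step 6: δ(t2, □) = (t2, b, L) → [t2]□bbbbbaaaa
Step 7: δ(t2, □) = (t2, b, L) → [t2]□bbbbbbaaaa
Step 8: δ(t2, □) = (t2, b, L) → [t2]□bbbbbbbaaaa
Step 9: δ(t2, □) = (t2, b, L) → [t2]□bbbbbbbbaaaa
Step 10: δ(t2, □) = (t2, b, L) → [t2]□bbbbbbbbbaaaa
Step 11: δ(t2, □) = (t2, b, L) → [t2]□bbbbbbbbbbaaaa
Step 12: δ(t2, □) = (t2, b, L) → [t2]□bbbbbbbbbbbaaaa
Step 13: δ(t2, □) = (t2, b, L) → [t2]□bbbbbbbbbbbbaaaa
Step 14: δ(t2, □) = (t2, b, L) → [t2]□bbbbbbbbbbbbbaaaa
Step 15: δ(t2, □) = (t2, b, L) → [t2]□bbbbbbbbbbbbbbaaaa
Step 16: δ(t2, □) = (t2, b, L) → [t2]□bbbbbbbbbbbbbbbaaaa
Step 17: δ(t2, □) = (t2, b, L) → [t2]□bbbbbbbbbbbbbbbbaaaa
Step 18: δ(t2, □) = (t2, b, L) → [t2]□bbbbbbbbbbbbbbbbbaaaa
Step 19: δ(t2, □) = (t2, b, L) → [t2]□bbbbbbbbbbbbbbbbbbaaaa
Step 20: δ(t2, □) = (t2, b, L) → [t2]□bbbbbbbbbbbbbbbbbbbaaaa
Step 21: δ(t2, □) = (t2, b, L) → [t2]□bbbbbbbbbbbbbbbbbbbbaaaa

The machine has not reached a halting state after 21 steps.
The machine did not halt within the 21-step bound.

Answer: No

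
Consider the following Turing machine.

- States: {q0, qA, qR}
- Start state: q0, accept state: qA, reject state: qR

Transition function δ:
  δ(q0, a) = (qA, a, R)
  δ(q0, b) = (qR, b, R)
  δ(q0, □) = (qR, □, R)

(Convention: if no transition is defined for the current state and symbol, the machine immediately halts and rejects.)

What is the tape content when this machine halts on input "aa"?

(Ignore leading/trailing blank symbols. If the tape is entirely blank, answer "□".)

Execution trace:
Initial: [q0]aa
Step 1: δ(q0, a) = (qA, a, R) → a[qA]a

The machine reaches the accept state qA and halts.

Final tape (ignoring leading/trailing blanks): aa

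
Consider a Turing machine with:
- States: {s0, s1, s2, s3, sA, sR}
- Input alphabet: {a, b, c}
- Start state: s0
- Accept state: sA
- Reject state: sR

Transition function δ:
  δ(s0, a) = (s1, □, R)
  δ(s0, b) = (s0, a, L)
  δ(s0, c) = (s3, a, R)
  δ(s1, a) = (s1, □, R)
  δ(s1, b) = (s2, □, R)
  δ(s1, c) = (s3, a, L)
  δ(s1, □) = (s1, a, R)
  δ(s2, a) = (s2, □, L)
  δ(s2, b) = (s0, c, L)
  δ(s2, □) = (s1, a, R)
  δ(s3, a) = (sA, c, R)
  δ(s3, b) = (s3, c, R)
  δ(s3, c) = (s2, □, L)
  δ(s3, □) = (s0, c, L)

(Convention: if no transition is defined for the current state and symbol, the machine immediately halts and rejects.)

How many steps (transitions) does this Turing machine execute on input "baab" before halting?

Execution trace:
Initial: [s0]baab
Step 1: δ(s0, b) = (s0, a, L) → [s0]□aaab

No transition is defined for δ(s0, □). By convention the machine halts and rejects.

The machine executed 1 step before halting.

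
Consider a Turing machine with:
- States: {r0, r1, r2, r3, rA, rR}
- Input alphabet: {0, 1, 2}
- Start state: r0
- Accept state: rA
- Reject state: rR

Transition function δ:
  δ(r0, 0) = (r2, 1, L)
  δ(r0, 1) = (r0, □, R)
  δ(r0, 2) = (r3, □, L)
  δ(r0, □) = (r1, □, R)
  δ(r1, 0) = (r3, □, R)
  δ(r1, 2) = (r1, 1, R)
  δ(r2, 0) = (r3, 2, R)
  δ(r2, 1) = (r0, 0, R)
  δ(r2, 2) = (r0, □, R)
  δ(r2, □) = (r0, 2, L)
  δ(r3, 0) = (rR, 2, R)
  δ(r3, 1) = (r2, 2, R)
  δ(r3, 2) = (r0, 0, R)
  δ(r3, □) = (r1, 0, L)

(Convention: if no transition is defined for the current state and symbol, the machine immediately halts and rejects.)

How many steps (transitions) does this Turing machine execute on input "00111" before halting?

Execution trace:
Initial: [r0]00111
Step 1: δ(r0, 0) = (r2, 1, L) → [r2]□10111
Step 2: δ(r2, □) = (r0, 2, L) → [r0]□210111
Step 3: δ(r0, □) = (r1, □, R) → □[r1]210111
Step 4: δ(r1, 2) = (r1, 1, R) → □1[r1]10111

No transition is defined for δ(r1, 1). By convention the machine halts and rejects.

The machine executed 4 steps before halting.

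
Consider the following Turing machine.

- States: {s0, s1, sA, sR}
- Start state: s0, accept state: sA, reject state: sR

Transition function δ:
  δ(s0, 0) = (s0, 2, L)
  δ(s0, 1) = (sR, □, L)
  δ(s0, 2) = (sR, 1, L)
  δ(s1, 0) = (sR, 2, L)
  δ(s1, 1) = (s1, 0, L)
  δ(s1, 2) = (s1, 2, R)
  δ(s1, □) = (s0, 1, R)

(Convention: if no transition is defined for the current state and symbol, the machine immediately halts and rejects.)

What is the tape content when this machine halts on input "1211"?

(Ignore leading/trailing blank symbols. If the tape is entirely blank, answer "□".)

Execution trace:
Initial: [s0]1211
Step 1: δ(s0, 1) = (sR, □, L) → [sR]□□211

The machine reaches the reject state sR and halts.

Final tape (ignoring leading/trailing blanks): 211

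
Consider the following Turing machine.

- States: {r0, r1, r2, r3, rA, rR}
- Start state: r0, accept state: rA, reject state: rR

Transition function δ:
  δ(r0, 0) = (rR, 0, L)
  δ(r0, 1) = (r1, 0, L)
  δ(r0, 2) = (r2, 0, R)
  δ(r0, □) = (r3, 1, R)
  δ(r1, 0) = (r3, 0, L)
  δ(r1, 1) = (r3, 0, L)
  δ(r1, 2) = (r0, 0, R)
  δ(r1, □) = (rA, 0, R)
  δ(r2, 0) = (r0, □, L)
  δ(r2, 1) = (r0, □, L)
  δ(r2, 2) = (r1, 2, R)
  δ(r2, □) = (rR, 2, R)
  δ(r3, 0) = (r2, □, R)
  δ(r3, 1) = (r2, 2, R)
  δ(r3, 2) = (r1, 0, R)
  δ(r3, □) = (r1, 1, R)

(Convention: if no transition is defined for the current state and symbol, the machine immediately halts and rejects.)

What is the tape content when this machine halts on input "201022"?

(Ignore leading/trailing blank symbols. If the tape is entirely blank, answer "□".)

Execution trace:
Initial: [r0]201022
Step 1: δ(r0, 2) = (r2, 0, R) → 0[r2]01022
Step 2: δ(r2, 0) = (r0, □, L) → [r0]0□1022
Step 3: δ(r0, 0) = (rR, 0, L) → [rR]□0□1022

The machine reaches the reject state rR and halts.

Final tape (ignoring leading/trailing blanks): 0□1022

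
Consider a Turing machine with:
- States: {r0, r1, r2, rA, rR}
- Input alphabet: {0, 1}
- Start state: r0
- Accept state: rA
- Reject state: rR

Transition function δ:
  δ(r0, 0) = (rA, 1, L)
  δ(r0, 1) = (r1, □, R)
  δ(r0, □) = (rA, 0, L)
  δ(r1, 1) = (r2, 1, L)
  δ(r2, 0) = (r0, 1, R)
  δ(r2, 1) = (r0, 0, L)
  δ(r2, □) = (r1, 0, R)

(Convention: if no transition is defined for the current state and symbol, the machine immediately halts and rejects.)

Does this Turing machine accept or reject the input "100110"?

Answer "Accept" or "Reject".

Execution trace:
Initial: [r0]100110
Step 1: δ(r0, 1) = (r1, □, R) → □[r1]00110

No transition is defined for δ(r1, 0). By convention the machine halts and rejects.

Answer: Reject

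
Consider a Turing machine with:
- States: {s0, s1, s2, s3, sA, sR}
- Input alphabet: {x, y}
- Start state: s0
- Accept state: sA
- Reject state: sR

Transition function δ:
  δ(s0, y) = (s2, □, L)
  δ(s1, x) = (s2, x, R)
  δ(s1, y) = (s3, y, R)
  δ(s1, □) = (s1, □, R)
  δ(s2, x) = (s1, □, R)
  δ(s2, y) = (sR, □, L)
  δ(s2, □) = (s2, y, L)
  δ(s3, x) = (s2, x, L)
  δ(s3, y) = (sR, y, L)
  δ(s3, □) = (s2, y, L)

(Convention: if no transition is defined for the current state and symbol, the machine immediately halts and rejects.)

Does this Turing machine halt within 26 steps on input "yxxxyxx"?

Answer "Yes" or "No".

Execution trace:
Initial: [s0]yxxxyxx
Step 1: δ(s0, y) = (s2, □, L) → [s2]□□xxxyxx
Step 2: δ(s2, □) = (s2, y, L) → [s2]□y□xxxyxx
Step 3: δ(s2, □) = (s2, y, L) → [s2]□yy□xxxyxx
Step 4: δ(s2, □) = (s2, y, L) → [s2]□yyy□xxxyxx
Step 5: δ(s2, □) = (s2, y, L) → [s2]□yyyy□xxxyxx
Step 6: δ(s2, □) = (s2, y, L) → [s2]□yyyyy□xxxyxx
Step 7: δ(s2, □) = (s2, y, L) → [s2]□yyyyyy□xxxyxx
Step 8: δ(s2, □) = (s2, y, L) → [s2]□yyyyyyy□xxxyxx
Step 9: δ(s2, □) = (s2, y, L) → [s2]□yyyyyyyy□xxxyxx
Step 10: δ(s2, □) = (s2, y, L) → [s2]□yyyyyyyyy□xxxyxx
Step 11: δ(s2, □) = (s2, y, L) → [s2]□yyyyyyyyyy□xxxyxx
Step 12: δ(s2, □) = (s2, y, L) → [s2]□yyyyyyyyyyy□xxxyxx
Step 13: δ(s2, □) = (s2, y, L) → [s2]□yyyyyyyyyyyy□xxxyxx
Step 14: δ(s2, □) = (s2, y, L) → [s2]□yyyyyyyyyyyyy□xxxyxx
Step 15: δ(s2, □) = (s2, y, L) → [s2]□yyyyyyyyyyyyyy□xxxyxx
Step 16: δ(s2, □) = (s2, y, L) → [s2]□yyyyyyyyyyyyyyy□xxxyxx
Step 17: δ(s2, □) = (s2, y, L) → [s2]□yyyyyyyyyyyyyyyy□xxxyxx
Step 18: δ(s2, □) = (s2, y, L) → [s2]□yyyyyyyyyyyyyyyyy□xxxyxx
Step 19: δ(s2, □) = (s2, y, L) → [s2]□yyyyyyyyyyyyyyyyyy□xxxyxx
Step 20: δ(s2, □) = (s2, y, L) → [s2]□yyyyyyyyyyyyyyyyyyy□xxxyxx
Step 21: δ(s2, □) = (s2, y, L) → [s2]□yyyyyyyyyyyyyyyyyyyy□xxxyxx
Step 22: δ(s2, □) = (s2, y, L) → [s2]□yyyyyyyyyyyyyyyyyyyyy□xxxyxx
Step 23: δ(s2, □) = (s2, y, L) → [s2]□yyyyyyyyyyyyyyyyyyyyyy□xxxyxx
Step 24: δ(s2, □) = (s2, y, L) → [s2]□yyyyyyyyyyyyyyyyyyyyyyy□xxxyxx
Step 25: δ(s2, □) = (s2, y, L) → [s2]□yyyyyyyyyyyyyyyyyyyyyyyy□xxxyxx
Step 26: δ(s2, □) = (s2, y, L) → [s2]□yyyyyyyyyyyyyyyyyyyyyyyyy□xxxyxx

The machine has not reached a halting state after 26 steps.
The machine did not halt within the 26-step bound.

Answer: No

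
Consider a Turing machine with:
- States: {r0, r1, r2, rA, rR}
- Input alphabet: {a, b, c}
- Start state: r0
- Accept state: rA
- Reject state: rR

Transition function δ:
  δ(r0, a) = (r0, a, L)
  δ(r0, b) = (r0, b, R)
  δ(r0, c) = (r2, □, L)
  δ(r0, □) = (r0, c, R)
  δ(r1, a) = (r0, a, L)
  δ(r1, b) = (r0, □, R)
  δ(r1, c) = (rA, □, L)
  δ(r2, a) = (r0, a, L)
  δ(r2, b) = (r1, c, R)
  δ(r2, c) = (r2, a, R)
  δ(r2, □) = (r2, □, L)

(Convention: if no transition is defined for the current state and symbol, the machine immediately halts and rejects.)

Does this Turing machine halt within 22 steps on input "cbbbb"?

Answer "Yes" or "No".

Execution trace:
Initial: [r0]cbbbb
Step 1: δ(r0, c) = (r2, □, L) → [r2]□□bbbb
Step 2: δ(r2, □) = (r2, □, L) → [r2]□□□bbbb
Step 3: δ(r2, □) = (r2, □, L) → [r2]□□□□bbbb
Step 4: δ(r2, □) = (r2, □, L) → [r2]□□□□□bbbb
Step 5: δ(r2, □) = (r2, □, L) → [r2]□□□□□□bbbb
Step 6: δ(r2, □) = (r2, □, L) → [r2]□□□□□□□bbbb
Step 7: δ(r2, □) = (r2, □, L) → [r2]□□□□□□□□bbbb
Step 8: δ(r2, □) = (r2, □, L) → [r2]□□□□□□□□□bbbb
Step 9: δ(r2, □) = (r2, □, L) → [r2]□□□□□□□□□□bbbb
Step 10: δ(r2, □) = (r2, □, L) → [r2]□□□□□□□□□□□bbbb
Step 11: δ(r2, □) = (r2, □, L) → [r2]□□□□□□□□□□□□bbbb
Step 12: δ(r2, □) = (r2, □, L) → [r2]□□□□□□□□□□□□□bbbb
Step 13: δ(r2, □) = (r2, □, L) → [r2]□□□□□□□□□□□□□□bbbb
Step 14: δ(r2, □) = (r2, □, L) → [r2]□□□□□□□□□□□□□□□bbbb
Step 15: δ(r2, □) = (r2, □, L) → [r2]□□□□□□□□□□□□□□□□bbbb
Step 16: δ(r2, □) = (r2, □, L) → [r2]□□□□□□□□□□□□□□□□□bbbb
Step 17: δ(r2, □) = (r2, □, L) → [r2]□□□□□□□□□□□□□□□□□□bbbb
Step 18: δ(r2, □) = (r2, □, L) → [r2]□□□□□□□□□□□□□□□□□□□bbbb
Step 19: δ(r2, □) = (r2, □, L) → [r2]□□□□□□□□□□□□□□□□□□□□bbbb
Step 20: δ(r2, □) = (r2, □, L) → [r2]□□□□□□□□□□□□□□□□□□□□□bbbb
Step 21: δ(r2, □) = (r2, □, L) → [r2]□□□□□□□□□□□□□□□□□□□□□□bbbb
Step 22: δ(r2, □) = (r2, □, L) → [r2]□□□□□□□□□□□□□□□□□□□□□□□bbbb

The machine has not reached a halting state after 22 steps.
The machine did not halt within the 22-step bound.

Answer: No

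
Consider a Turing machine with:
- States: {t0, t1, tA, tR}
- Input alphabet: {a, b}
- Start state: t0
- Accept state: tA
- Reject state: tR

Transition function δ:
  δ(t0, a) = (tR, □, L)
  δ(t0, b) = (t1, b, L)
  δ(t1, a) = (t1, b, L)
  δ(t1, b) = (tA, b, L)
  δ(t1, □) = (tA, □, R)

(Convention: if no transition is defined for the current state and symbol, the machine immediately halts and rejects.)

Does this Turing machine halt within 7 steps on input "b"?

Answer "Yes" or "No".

Execution trace:
Initial: [t0]b
Step 1: δ(t0, b) = (t1, b, L) → [t1]□b
Step 2: δ(t1, □) = (tA, □, R) → □[tA]b

The machine reaches the accept state tA and halts.
The machine halted after 2 steps (within the 7-step bound).

Answer: Yes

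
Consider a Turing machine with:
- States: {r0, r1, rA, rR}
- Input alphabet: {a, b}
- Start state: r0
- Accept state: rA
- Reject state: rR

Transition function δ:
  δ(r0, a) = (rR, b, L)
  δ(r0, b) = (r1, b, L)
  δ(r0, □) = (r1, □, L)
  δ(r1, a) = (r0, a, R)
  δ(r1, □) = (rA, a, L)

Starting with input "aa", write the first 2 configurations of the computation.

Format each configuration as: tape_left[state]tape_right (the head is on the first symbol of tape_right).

Transitions applied:
Step 1: δ(r0, a) = (rR, b, L)

The first 2 configurations are:
[r0]aa ⊢ [rR]□ba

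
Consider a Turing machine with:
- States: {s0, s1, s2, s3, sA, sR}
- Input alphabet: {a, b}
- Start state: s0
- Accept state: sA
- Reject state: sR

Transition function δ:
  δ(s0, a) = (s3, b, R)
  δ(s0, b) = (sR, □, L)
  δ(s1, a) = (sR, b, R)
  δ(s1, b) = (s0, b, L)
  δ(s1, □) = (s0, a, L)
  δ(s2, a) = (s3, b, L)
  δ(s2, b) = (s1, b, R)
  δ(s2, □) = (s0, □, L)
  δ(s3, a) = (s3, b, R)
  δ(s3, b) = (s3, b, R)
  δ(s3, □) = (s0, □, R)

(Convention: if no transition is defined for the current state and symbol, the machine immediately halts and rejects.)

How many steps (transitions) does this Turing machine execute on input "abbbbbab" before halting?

Execution trace:
Initial: [s0]abbbbbab
Step 1: δ(s0, a) = (s3, b, R) → b[s3]bbbbbab
Step 2: δ(s3, b) = (s3, b, R) → bb[s3]bbbbab
Step 3: δ(s3, b) = (s3, b, R) → bbb[s3]bbbab
Step 4: δ(s3, b) = (s3, b, R) → bbbb[s3]bbab
Step 5: δ(s3, b) = (s3, b, R) → bbbbb[s3]bab
Step 6: δ(s3, b) = (s3, b, R) → bbbbbb[s3]ab
Step 7: δ(s3, a) = (s3, b, R) → bbbbbbb[s3]b
Step 8: δ(s3, b) = (s3, b, R) → bbbbbbbb[s3]□
Step 9: δ(s3, □) = (s0, □, R) → bbbbbbbb□[s0]□

No transition is defined for δ(s0, □). By convention the machine halts and rejects.

The machine executed 9 steps before halting.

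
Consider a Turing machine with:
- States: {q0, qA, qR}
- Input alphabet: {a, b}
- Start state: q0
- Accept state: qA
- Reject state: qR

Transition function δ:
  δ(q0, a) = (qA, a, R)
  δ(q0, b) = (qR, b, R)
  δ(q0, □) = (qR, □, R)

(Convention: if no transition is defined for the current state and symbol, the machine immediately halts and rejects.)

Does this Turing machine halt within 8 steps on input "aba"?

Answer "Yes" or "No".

Execution trace:
Initial: [q0]aba
Step 1: δ(q0, a) = (qA, a, R) → a[qA]ba

The machine reaches the accept state qA and halts.
The machine halted after 1 step (within the 8-step bound).

Answer: Yes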